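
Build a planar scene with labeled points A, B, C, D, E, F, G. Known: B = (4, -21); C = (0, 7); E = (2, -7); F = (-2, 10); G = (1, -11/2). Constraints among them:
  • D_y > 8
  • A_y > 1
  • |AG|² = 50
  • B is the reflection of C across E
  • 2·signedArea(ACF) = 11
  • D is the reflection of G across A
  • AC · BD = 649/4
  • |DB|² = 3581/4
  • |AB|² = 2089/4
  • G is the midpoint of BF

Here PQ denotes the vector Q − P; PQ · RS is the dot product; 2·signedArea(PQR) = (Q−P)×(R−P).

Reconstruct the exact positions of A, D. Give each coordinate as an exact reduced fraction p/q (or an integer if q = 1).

A = (0, 3/2)
D = (-1, 17/2)

1. A_x = 0  [line -3·x + -2·y + 3 = 0 ∩ |AB|² = 2089/4]
2. A_y = 3/2  [line -3·x + -2·y + 3 = 0 ∩ |AB|² = 2089/4]
   → A = (0, 3/2)
3. D_x = -1  [AC · BD = 649/4 ∩ D is the reflection of G across A]
4. D_y = 17/2  [AC · BD = 649/4 ∩ D is the reflection of G across A]
   → D = (-1, 17/2)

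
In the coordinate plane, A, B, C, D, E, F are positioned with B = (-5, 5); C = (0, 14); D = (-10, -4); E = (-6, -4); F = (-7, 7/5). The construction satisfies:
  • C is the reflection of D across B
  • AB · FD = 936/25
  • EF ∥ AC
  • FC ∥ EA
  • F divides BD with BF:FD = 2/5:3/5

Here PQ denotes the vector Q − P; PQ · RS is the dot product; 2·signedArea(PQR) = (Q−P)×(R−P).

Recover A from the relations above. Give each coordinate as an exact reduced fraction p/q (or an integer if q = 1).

A = (1, 43/5)

1. A_x = 1  [EF ∥ AC ∩ FC ∥ EA]
2. A_y = 43/5  [EF ∥ AC ∩ FC ∥ EA]
   → A = (1, 43/5)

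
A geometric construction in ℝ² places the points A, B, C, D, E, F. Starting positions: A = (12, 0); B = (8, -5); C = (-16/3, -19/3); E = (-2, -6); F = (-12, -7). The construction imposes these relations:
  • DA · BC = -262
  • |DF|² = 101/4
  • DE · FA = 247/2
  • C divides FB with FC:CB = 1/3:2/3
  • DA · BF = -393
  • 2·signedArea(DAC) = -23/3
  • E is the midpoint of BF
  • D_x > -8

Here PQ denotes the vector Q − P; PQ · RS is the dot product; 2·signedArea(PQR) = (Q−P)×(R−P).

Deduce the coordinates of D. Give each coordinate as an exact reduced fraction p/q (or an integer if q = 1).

1. D_x = -7  [2·signedArea(DAC) = -23/3 ∩ DA · BF = -393]
2. D_y = -13/2  [2·signedArea(DAC) = -23/3 ∩ DA · BF = -393]
   → D = (-7, -13/2)

D = (-7, -13/2)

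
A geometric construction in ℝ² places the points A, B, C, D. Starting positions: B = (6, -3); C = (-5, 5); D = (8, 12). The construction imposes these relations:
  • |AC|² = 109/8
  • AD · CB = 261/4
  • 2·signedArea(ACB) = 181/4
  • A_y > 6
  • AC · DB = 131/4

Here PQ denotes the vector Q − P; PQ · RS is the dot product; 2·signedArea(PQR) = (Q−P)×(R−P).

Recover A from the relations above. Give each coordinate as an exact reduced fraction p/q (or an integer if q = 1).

1. A_x = -7/4  [AC · DB = 131/4 ∩ AD · CB = 261/4]
2. A_y = 27/4  [AC · DB = 131/4 ∩ AD · CB = 261/4]
   → A = (-7/4, 27/4)

A = (-7/4, 27/4)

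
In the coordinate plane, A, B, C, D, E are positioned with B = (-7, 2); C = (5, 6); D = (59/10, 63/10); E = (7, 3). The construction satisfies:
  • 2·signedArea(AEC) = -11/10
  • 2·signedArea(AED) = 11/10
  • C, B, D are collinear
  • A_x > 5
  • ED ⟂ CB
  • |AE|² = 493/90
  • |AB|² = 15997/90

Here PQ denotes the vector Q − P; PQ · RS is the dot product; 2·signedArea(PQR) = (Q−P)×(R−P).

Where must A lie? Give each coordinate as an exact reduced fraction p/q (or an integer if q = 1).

A = (179/30, 51/10)

1. A_x = 179/30  [2·signedArea(AEC) = -11/10 ∩ 2·signedArea(AED) = 11/10]
2. A_y = 51/10  [2·signedArea(AEC) = -11/10 ∩ 2·signedArea(AED) = 11/10]
   → A = (179/30, 51/10)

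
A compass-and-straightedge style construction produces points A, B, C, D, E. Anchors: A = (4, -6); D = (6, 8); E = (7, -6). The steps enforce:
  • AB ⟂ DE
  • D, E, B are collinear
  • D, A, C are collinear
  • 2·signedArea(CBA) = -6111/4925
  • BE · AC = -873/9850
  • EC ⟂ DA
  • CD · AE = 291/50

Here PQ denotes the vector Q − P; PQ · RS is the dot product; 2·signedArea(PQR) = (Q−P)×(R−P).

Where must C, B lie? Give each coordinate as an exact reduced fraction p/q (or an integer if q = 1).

B = (1376/197, -1140/197)
C = (203/50, -279/50)

1. C_x = 203/50  [D, A, C are collinear ∩ EC ⟂ DA]
2. C_y = -279/50  [D, A, C are collinear ∩ EC ⟂ DA]
   → C = (203/50, -279/50)
3. B_x = 1376/197  [D, E, B are collinear ∩ AB ⟂ DE]
4. B_y = -1140/197  [D, E, B are collinear ∩ AB ⟂ DE]
   → B = (1376/197, -1140/197)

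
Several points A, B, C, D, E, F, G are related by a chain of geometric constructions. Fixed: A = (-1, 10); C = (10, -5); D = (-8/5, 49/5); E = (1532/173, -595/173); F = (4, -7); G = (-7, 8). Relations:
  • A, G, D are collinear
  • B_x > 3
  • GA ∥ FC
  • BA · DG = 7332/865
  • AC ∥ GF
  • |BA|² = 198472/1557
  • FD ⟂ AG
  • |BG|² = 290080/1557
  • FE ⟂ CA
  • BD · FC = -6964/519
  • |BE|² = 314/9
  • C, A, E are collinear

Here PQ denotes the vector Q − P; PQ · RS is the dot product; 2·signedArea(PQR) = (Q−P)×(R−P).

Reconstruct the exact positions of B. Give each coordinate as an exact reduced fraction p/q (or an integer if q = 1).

B = (2051/519, -76/519)

1. B_x = 2051/519  [line 27/5·x + 9/5·y + -18231/865 = 0 ∩ |BG|² = 290080/1557]
2. B_y = -76/519  [line 27/5·x + 9/5·y + -18231/865 = 0 ∩ |BG|² = 290080/1557]
   → B = (2051/519, -76/519)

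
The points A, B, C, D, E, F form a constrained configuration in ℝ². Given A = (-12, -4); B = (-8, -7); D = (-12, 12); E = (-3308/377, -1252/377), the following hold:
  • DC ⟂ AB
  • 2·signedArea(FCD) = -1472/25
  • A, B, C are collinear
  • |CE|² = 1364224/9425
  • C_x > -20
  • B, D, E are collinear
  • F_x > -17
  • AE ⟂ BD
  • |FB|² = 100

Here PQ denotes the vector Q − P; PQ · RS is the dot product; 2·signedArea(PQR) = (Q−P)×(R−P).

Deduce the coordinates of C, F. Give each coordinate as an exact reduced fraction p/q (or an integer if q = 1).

C = (-492/25, 44/25)
F = (-16, -1)

1. C_x = -492/25  [A, B, C are collinear ∩ DC ⟂ AB]
2. C_y = 44/25  [A, B, C are collinear ∩ DC ⟂ AB]
   → C = (-492/25, 44/25)
3. F_x = -16  [line -256/25·x + 192/25·y + -3904/25 = 0 ∩ |FB|² = 100]
4. F_y = -1  [line -256/25·x + 192/25·y + -3904/25 = 0 ∩ |FB|² = 100]
   → F = (-16, -1)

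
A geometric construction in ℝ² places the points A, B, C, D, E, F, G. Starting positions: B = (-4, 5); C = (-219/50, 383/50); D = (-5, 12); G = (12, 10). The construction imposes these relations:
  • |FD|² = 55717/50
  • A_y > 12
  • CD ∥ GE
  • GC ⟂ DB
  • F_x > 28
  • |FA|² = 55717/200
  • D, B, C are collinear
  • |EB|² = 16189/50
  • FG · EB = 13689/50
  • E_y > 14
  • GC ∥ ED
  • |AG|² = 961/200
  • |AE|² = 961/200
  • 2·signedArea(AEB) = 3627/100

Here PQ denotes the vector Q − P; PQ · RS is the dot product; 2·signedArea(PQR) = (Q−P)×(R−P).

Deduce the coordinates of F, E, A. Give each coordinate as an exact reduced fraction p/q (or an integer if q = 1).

A = (1169/100, 1217/100)
E = (569/50, 717/50)
F = (1419/50, 617/50)

1. E_x = 569/50  [GC ∥ ED ∩ CD ∥ GE]
2. E_y = 717/50  [GC ∥ ED ∩ CD ∥ GE]
   → E = (569/50, 717/50)
3. A_x = 1169/100  [line 467/50·x + -769/50·y + 7799/100 = 0 ∩ |AG|² = 961/200]
4. A_y = 1217/100  [line 467/50·x + -769/50·y + 7799/100 = 0 ∩ |AG|² = 961/200]
   → A = (1169/100, 1217/100)
5. F_x = 1419/50  [line 769/50·x + 467/50·y + -27587/50 = 0 ∩ |FA|² = 55717/200]
6. F_y = 617/50  [line 769/50·x + 467/50·y + -27587/50 = 0 ∩ |FA|² = 55717/200]
   → F = (1419/50, 617/50)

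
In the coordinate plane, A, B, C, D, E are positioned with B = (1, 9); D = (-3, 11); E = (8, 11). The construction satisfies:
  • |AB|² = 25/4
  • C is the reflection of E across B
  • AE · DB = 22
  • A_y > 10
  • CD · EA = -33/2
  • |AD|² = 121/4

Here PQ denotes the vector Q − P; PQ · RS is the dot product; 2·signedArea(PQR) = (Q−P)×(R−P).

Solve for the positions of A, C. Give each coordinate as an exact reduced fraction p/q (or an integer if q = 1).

A = (5/2, 11)
C = (-6, 7)

1. A_x = 5/2  [line -4·x + 2·y + -12 = 0 ∩ |AD|² = 121/4]
2. A_y = 11  [line -4·x + 2·y + -12 = 0 ∩ |AD|² = 121/4]
   → A = (5/2, 11)
3. C_x = -6  [C is the reflection of E across B]
4. C_y = 7  [C is the reflection of E across B]
   → C = (-6, 7)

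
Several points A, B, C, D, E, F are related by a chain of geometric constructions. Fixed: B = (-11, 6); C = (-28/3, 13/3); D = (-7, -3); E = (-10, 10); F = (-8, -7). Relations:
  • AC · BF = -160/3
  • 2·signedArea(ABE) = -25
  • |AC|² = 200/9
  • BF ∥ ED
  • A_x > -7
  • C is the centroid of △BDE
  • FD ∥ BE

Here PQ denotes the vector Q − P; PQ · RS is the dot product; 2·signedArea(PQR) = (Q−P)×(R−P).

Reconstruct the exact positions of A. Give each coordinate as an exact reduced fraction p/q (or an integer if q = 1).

A = (-6, 1)

1. A_x = -6  [2·signedArea(ABE) = -25 ∩ AC · BF = -160/3]
2. A_y = 1  [2·signedArea(ABE) = -25 ∩ AC · BF = -160/3]
   → A = (-6, 1)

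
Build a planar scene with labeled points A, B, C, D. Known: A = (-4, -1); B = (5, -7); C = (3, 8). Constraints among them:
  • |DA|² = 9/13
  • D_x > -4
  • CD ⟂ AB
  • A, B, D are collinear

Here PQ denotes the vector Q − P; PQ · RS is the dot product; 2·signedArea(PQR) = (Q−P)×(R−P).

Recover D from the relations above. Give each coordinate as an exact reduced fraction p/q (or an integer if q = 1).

1. D_x = -43/13  [A, B, D are collinear ∩ CD ⟂ AB]
2. D_y = -19/13  [A, B, D are collinear ∩ CD ⟂ AB]
   → D = (-43/13, -19/13)

D = (-43/13, -19/13)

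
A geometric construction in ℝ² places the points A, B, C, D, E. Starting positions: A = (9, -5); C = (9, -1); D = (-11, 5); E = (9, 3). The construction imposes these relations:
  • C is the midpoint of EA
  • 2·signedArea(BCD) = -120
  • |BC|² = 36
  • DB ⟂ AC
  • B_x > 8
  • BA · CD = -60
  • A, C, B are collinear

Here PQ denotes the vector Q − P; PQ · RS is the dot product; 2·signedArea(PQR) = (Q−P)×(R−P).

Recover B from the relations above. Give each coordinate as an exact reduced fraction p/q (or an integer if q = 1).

1. B_x = 9  [A, C, B are collinear ∩ DB ⟂ AC]
2. B_y = 5  [A, C, B are collinear ∩ DB ⟂ AC]
   → B = (9, 5)

B = (9, 5)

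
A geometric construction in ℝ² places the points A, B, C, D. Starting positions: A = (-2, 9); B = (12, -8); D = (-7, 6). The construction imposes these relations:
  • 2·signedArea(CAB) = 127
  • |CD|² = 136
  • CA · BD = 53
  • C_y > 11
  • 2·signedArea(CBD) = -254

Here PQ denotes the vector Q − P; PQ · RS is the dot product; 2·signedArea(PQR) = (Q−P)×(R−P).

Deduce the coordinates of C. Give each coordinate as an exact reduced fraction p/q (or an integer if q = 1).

C = (3, 12)

1. C_x = 3  [2·signedArea(CBD) = -254 ∩ CA · BD = 53]
2. C_y = 12  [2·signedArea(CBD) = -254 ∩ CA · BD = 53]
   → C = (3, 12)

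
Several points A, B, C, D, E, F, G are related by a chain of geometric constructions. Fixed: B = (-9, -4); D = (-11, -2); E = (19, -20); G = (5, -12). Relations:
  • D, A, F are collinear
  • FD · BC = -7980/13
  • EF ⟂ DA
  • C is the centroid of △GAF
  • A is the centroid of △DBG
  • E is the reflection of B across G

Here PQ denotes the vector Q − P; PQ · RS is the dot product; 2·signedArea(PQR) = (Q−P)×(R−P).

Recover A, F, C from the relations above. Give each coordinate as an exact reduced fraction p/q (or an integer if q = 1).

1. A_x = -5  [A is the centroid of △DBG]
2. A_y = -6  [A is the centroid of △DBG]
   → A = (-5, -6)
3. F_x = 235/13  [D, A, F are collinear ∩ EF ⟂ DA]
4. F_y = -278/13  [D, A, F are collinear ∩ EF ⟂ DA]
   → F = (235/13, -278/13)
5. C_x = 235/39  [C is the centroid of △GAF]
6. C_y = -512/39  [C is the centroid of △GAF]
   → C = (235/39, -512/39)

A = (-5, -6)
C = (235/39, -512/39)
F = (235/13, -278/13)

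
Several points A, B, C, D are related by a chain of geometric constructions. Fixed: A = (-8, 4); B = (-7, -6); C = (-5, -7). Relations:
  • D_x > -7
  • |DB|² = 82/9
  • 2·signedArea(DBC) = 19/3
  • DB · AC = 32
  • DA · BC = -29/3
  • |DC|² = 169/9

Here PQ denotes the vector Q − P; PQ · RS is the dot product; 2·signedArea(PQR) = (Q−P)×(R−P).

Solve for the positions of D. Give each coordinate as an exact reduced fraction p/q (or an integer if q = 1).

1. D_x = -20/3  [2·signedArea(DBC) = 19/3 ∩ DB · AC = 32]
2. D_y = -3  [2·signedArea(DBC) = 19/3 ∩ DB · AC = 32]
   → D = (-20/3, -3)

D = (-20/3, -3)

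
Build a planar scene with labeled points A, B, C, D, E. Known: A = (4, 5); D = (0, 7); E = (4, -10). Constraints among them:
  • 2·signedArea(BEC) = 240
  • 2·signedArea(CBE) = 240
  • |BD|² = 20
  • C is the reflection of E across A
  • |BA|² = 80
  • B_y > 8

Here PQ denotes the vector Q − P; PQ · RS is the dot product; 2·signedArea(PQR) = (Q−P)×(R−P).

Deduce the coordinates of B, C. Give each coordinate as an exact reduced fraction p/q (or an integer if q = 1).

1. C_x = 4  [C is the reflection of E across A]
2. C_y = 20  [C is the reflection of E across A]
   → C = (4, 20)
3. B_x = -4  [2·signedArea(BEC) = 240]
4. B_y = 9  [|BD|² = 20]
   → B = (-4, 9)

B = (-4, 9)
C = (4, 20)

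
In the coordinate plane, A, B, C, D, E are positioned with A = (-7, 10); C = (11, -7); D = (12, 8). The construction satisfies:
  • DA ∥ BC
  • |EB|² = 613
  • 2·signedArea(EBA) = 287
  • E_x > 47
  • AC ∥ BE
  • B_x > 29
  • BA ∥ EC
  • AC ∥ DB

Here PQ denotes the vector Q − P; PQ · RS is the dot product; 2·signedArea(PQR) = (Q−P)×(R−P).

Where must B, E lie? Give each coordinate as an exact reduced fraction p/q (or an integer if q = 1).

1. B_x = 30  [DA ∥ BC ∩ AC ∥ DB]
2. B_y = -9  [DA ∥ BC ∩ AC ∥ DB]
   → B = (30, -9)
3. E_x = 48  [BA ∥ EC ∩ AC ∥ BE]
4. E_y = -26  [BA ∥ EC ∩ AC ∥ BE]
   → E = (48, -26)

B = (30, -9)
E = (48, -26)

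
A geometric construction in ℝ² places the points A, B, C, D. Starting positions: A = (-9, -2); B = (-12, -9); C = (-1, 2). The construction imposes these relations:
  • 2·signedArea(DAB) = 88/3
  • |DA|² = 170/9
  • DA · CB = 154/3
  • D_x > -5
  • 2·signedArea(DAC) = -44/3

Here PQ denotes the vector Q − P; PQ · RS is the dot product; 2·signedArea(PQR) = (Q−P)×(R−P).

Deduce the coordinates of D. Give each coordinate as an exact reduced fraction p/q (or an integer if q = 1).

1. D_x = -14/3  [DA · CB = 154/3 ∩ 2·signedArea(DAB) = 88/3]
2. D_y = -5/3  [DA · CB = 154/3 ∩ 2·signedArea(DAB) = 88/3]
   → D = (-14/3, -5/3)

D = (-14/3, -5/3)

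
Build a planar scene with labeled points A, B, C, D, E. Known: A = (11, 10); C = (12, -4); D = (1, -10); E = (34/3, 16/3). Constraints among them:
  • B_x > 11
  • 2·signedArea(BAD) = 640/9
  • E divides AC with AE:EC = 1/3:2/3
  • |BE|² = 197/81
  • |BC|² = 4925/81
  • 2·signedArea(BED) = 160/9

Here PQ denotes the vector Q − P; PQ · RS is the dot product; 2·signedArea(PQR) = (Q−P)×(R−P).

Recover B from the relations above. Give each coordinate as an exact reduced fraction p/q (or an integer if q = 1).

B = (103/9, 34/9)

1. B_x = 103/9  [2·signedArea(BED) = 160/9 ∩ 2·signedArea(BAD) = 640/9]
2. B_y = 34/9  [2·signedArea(BED) = 160/9 ∩ 2·signedArea(BAD) = 640/9]
   → B = (103/9, 34/9)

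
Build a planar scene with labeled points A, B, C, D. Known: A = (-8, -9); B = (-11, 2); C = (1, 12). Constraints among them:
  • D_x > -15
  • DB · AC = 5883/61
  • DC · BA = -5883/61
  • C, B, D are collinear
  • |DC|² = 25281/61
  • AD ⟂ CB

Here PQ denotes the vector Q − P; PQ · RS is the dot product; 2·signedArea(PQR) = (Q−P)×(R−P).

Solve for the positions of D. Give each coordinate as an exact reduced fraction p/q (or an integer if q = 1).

1. D_x = -893/61  [C, B, D are collinear ∩ AD ⟂ CB]
2. D_y = -63/61  [C, B, D are collinear ∩ AD ⟂ CB]
   → D = (-893/61, -63/61)

D = (-893/61, -63/61)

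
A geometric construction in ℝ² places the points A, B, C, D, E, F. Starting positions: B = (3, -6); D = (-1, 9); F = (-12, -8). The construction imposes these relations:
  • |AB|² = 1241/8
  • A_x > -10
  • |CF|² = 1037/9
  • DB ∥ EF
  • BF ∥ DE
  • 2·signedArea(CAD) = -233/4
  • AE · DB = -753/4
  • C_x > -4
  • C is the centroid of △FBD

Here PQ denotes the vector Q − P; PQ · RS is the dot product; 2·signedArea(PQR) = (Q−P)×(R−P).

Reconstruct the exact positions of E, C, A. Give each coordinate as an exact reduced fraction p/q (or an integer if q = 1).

A = (-37/4, -15/4)
C = (-10/3, -5/3)
E = (-16, 7)

1. E_x = -16  [DB ∥ EF ∩ BF ∥ DE]
2. E_y = 7  [DB ∥ EF ∩ BF ∥ DE]
   → E = (-16, 7)
3. C_x = -10/3  [C is the centroid of △FBD]
4. C_y = -5/3  [C is the centroid of △FBD]
   → C = (-10/3, -5/3)
5. A_x = -37/4  [AE · DB = -753/4 ∩ 2·signedArea(CAD) = -233/4]
6. A_y = -15/4  [AE · DB = -753/4 ∩ 2·signedArea(CAD) = -233/4]
   → A = (-37/4, -15/4)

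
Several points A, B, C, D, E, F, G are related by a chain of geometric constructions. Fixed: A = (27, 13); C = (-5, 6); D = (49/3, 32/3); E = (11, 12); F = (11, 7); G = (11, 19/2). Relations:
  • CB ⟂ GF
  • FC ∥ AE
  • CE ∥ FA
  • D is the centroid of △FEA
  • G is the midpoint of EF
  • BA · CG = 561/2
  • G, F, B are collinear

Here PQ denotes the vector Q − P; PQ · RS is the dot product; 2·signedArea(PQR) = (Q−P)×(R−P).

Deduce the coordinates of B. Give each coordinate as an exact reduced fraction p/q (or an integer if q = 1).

1. B_x = 11  [G, F, B are collinear ∩ CB ⟂ GF]
2. B_y = 6  [G, F, B are collinear ∩ CB ⟂ GF]
   → B = (11, 6)

B = (11, 6)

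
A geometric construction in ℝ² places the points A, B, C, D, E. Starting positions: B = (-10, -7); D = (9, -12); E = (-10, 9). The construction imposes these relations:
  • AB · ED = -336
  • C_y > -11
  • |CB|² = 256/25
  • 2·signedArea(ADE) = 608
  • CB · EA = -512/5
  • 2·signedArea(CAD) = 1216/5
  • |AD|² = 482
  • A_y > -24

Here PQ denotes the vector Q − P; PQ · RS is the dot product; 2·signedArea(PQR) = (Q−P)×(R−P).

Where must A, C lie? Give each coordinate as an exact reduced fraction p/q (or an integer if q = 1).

1. A_x = -10  [AB · ED = -336 ∩ 2·signedArea(ADE) = 608]
2. A_y = -23  [AB · ED = -336 ∩ 2·signedArea(ADE) = 608]
   → A = (-10, -23)
3. C_x = -10  [2·signedArea(CAD) = 1216/5 ∩ CB · EA = -512/5]
4. C_y = -51/5  [2·signedArea(CAD) = 1216/5 ∩ CB · EA = -512/5]
   → C = (-10, -51/5)

A = (-10, -23)
C = (-10, -51/5)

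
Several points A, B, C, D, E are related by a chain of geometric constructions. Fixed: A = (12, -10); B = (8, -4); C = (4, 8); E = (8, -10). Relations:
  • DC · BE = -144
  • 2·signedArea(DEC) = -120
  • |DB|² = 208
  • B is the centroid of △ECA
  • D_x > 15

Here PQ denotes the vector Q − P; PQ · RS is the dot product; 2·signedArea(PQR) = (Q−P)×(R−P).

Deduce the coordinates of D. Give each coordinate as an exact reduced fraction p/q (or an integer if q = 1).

1. D_x = 16  [2·signedArea(DEC) = -120 ∩ DC · BE = -144]
2. D_y = -16  [2·signedArea(DEC) = -120 ∩ DC · BE = -144]
   → D = (16, -16)

D = (16, -16)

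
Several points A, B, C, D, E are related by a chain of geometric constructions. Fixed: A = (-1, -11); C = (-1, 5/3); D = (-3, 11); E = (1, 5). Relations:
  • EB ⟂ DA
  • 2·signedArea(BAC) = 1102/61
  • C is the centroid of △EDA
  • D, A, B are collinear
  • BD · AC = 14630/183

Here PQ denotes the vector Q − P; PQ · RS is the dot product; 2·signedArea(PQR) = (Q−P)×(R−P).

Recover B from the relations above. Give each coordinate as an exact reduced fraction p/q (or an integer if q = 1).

B = (-148/61, 286/61)

1. B_x = -148/61  [D, A, B are collinear ∩ EB ⟂ DA]
2. B_y = 286/61  [D, A, B are collinear ∩ EB ⟂ DA]
   → B = (-148/61, 286/61)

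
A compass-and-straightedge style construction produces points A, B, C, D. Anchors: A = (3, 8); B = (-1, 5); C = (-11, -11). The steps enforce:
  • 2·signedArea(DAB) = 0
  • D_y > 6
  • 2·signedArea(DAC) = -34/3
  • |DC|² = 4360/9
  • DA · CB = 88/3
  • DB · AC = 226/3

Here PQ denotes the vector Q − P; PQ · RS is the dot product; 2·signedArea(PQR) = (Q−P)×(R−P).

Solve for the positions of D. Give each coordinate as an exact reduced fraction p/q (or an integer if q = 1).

D = (5/3, 7)

1. D_x = 5/3  [2·signedArea(DAB) = 0 ∩ 2·signedArea(DAC) = -34/3]
2. D_y = 7  [2·signedArea(DAB) = 0 ∩ 2·signedArea(DAC) = -34/3]
   → D = (5/3, 7)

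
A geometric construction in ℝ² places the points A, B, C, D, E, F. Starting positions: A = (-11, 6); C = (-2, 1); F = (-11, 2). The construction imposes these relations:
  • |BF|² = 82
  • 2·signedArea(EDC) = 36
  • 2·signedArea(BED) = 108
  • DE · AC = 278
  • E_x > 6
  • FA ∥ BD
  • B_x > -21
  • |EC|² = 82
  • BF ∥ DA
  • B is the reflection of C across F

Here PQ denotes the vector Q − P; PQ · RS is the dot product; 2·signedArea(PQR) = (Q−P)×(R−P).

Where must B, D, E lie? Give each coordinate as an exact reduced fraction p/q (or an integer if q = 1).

B = (-20, 3)
D = (-20, 7)
E = (7, 0)

1. B_x = -20  [B is the reflection of C across F]
2. B_y = 3  [B is the reflection of C across F]
   → B = (-20, 3)
3. D_x = -20  [BF ∥ DA ∩ FA ∥ BD]
4. D_y = 7  [BF ∥ DA ∩ FA ∥ BD]
   → D = (-20, 7)
5. E_x = 7  [2·signedArea(EDC) = 36 ∩ DE · AC = 278]
6. E_y = 0  [2·signedArea(EDC) = 36 ∩ DE · AC = 278]
   → E = (7, 0)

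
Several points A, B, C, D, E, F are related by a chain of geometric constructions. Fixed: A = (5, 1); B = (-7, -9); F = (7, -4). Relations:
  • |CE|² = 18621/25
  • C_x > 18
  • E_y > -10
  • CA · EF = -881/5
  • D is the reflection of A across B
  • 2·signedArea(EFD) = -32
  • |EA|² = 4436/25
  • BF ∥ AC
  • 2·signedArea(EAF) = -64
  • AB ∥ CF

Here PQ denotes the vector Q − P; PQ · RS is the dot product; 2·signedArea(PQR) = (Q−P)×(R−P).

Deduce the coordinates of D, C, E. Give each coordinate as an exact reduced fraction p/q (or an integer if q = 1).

1. D_x = -19  [D is the reflection of A across B]
2. D_y = -19  [D is the reflection of A across B]
   → D = (-19, -19)
3. C_x = 19  [AB ∥ CF ∩ BF ∥ AC]
4. C_y = 6  [AB ∥ CF ∩ BF ∥ AC]
   → C = (19, 6)
5. E_x = -19/5  [2·signedArea(EFD) = -32 ∩ 2·signedArea(EAF) = -64]
6. E_y = -9  [2·signedArea(EFD) = -32 ∩ 2·signedArea(EAF) = -64]
   → E = (-19/5, -9)

C = (19, 6)
D = (-19, -19)
E = (-19/5, -9)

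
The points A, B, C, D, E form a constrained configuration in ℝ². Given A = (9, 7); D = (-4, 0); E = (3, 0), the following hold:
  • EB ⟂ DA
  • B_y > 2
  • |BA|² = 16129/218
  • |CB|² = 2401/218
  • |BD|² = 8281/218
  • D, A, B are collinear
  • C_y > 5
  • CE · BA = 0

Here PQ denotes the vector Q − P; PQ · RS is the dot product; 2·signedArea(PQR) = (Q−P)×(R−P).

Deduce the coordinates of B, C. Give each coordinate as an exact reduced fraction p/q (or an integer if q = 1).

1. B_x = 311/218  [D, A, B are collinear ∩ EB ⟂ DA]
2. B_y = 637/218  [D, A, B are collinear ∩ EB ⟂ DA]
   → B = (311/218, 637/218)
3. C_x = -16/109  [line -1651/218·x + -889/218·y + 4953/218 = 0 ∩ |CB|² = 2401/218]
4. C_y = 637/109  [line -1651/218·x + -889/218·y + 4953/218 = 0 ∩ |CB|² = 2401/218]
   → C = (-16/109, 637/109)

B = (311/218, 637/218)
C = (-16/109, 637/109)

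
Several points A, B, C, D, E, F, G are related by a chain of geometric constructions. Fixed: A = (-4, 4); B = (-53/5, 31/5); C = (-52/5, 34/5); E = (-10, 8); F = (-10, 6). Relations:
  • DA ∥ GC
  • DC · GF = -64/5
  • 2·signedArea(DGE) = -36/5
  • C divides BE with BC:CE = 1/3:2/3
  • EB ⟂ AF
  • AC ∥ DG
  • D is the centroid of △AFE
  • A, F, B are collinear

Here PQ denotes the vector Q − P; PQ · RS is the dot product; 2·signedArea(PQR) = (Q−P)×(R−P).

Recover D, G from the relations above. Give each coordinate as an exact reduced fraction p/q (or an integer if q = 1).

1. D_x = -8  [D is the centroid of △AFE]
2. D_y = 6  [D is the centroid of △AFE]
   → D = (-8, 6)
3. G_x = -72/5  [DA ∥ GC ∩ AC ∥ DG]
4. G_y = 44/5  [DA ∥ GC ∩ AC ∥ DG]
   → G = (-72/5, 44/5)

D = (-8, 6)
G = (-72/5, 44/5)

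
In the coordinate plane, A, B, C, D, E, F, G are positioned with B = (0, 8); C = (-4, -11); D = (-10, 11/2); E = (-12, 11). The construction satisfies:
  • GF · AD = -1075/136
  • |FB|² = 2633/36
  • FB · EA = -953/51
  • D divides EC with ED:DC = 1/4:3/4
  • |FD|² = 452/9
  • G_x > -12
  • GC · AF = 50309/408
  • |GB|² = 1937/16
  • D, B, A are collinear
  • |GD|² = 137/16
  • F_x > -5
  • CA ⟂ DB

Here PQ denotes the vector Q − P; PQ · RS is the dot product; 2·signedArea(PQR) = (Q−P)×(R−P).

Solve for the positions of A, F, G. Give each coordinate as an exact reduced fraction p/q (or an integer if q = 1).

A = (-140/17, 101/17)
F = (-14/3, 5/6)
G = (-11, 33/4)

1. A_x = -140/17  [D, B, A are collinear ∩ CA ⟂ DB]
2. A_y = 101/17  [D, B, A are collinear ∩ CA ⟂ DB]
   → A = (-140/17, 101/17)
3. F_x = -14/3  [line -64/17·x + 86/17·y + -1111/51 = 0 ∩ |FD|² = 452/9]
4. F_y = 5/6  [line -64/17·x + 86/17·y + -1111/51 = 0 ∩ |FD|² = 452/9]
   → F = (-14/3, 5/6)
5. G_x = -11  [GC · AF = 50309/408 ∩ GF · AD = -1075/136]
6. G_y = 33/4  [GC · AF = 50309/408 ∩ GF · AD = -1075/136]
   → G = (-11, 33/4)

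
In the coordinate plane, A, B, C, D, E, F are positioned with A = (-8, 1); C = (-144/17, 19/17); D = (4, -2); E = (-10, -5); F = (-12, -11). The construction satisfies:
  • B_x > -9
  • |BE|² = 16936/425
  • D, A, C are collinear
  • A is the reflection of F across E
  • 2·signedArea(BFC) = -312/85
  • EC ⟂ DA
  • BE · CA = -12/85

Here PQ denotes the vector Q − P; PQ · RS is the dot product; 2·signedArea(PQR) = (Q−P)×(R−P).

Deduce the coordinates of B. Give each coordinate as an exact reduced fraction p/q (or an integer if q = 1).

B = (-696/85, 89/85)

1. B_x = -696/85  [2·signedArea(BFC) = -312/85 ∩ BE · CA = -12/85]
2. B_y = 89/85  [2·signedArea(BFC) = -312/85 ∩ BE · CA = -12/85]
   → B = (-696/85, 89/85)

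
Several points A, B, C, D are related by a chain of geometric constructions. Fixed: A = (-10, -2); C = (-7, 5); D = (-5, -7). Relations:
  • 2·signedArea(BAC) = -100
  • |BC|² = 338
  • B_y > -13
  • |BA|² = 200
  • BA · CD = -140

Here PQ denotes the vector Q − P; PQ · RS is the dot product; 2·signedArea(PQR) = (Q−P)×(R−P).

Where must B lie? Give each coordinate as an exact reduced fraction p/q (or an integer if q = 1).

1. B_x = 0  [2·signedArea(BAC) = -100 ∩ BA · CD = -140]
2. B_y = -12  [2·signedArea(BAC) = -100 ∩ BA · CD = -140]
   → B = (0, -12)

B = (0, -12)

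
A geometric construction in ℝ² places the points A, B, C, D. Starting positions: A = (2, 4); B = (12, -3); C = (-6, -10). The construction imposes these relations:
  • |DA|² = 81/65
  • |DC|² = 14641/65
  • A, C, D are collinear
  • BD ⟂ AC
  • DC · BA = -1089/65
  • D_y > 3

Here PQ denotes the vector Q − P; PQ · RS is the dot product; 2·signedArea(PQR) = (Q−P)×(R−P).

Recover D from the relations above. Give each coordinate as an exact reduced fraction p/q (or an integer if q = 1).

1. D_x = 94/65  [A, C, D are collinear ∩ BD ⟂ AC]
2. D_y = 197/65  [A, C, D are collinear ∩ BD ⟂ AC]
   → D = (94/65, 197/65)

D = (94/65, 197/65)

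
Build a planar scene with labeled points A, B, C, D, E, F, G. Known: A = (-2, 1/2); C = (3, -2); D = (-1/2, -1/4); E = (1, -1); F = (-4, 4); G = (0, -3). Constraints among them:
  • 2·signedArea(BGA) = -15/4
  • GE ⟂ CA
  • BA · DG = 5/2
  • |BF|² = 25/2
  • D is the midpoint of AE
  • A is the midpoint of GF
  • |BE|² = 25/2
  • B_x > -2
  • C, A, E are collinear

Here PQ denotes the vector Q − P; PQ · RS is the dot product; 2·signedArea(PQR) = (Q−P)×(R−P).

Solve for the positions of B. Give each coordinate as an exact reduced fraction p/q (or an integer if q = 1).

B = (-3/2, 3/2)

1. B_x = -3/2  [2·signedArea(BGA) = -15/4 ∩ BA · DG = 5/2]
2. B_y = 3/2  [2·signedArea(BGA) = -15/4 ∩ BA · DG = 5/2]
   → B = (-3/2, 3/2)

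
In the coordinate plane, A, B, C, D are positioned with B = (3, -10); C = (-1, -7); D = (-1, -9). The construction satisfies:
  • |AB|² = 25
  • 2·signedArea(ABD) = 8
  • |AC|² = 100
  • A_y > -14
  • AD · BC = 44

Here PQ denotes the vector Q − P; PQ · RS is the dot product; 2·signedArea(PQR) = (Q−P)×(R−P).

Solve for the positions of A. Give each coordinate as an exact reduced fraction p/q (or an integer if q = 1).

A = (7, -13)

1. A_x = 7  [2·signedArea(ABD) = 8 ∩ AD · BC = 44]
2. A_y = -13  [2·signedArea(ABD) = 8 ∩ AD · BC = 44]
   → A = (7, -13)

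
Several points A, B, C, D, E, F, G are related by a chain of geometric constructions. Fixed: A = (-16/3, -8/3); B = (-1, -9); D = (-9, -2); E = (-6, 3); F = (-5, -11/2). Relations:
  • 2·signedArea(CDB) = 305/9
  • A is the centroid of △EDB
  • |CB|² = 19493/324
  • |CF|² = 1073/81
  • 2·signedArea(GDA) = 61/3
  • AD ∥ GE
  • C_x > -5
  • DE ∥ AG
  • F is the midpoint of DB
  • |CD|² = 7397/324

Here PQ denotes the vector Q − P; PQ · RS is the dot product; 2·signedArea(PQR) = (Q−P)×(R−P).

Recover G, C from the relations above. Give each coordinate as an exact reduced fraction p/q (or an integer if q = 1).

C = (-38/9, -35/18)
G = (-7/3, 7/3)

1. G_x = -7/3  [AD ∥ GE ∩ DE ∥ AG]
2. G_y = 7/3  [AD ∥ GE ∩ DE ∥ AG]
   → G = (-7/3, 7/3)
3. C_x = -38/9  [line 7·x + 8·y + 406/9 = 0 ∩ |CD|² = 7397/324]
4. C_y = -35/18  [line 7·x + 8·y + 406/9 = 0 ∩ |CD|² = 7397/324]
   → C = (-38/9, -35/18)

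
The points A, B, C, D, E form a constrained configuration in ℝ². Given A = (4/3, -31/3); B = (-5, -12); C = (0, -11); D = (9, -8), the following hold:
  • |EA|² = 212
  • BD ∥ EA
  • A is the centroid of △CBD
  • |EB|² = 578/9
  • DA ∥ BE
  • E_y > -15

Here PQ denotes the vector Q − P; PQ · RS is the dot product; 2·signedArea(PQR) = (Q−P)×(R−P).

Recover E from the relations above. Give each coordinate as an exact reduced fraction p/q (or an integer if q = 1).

1. E_x = -38/3  [BD ∥ EA ∩ DA ∥ BE]
2. E_y = -43/3  [BD ∥ EA ∩ DA ∥ BE]
   → E = (-38/3, -43/3)

E = (-38/3, -43/3)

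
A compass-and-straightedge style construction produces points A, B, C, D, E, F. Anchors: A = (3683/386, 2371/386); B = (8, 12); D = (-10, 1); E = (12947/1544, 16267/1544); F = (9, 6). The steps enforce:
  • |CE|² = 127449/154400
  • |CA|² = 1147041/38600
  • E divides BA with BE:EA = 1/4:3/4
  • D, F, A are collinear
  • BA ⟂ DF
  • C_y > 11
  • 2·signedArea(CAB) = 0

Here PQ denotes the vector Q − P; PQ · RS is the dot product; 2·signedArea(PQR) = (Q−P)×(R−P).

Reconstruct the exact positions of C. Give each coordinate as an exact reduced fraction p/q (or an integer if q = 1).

C = (6295/772, 44059/3860)

1. C_x = 6295/772  [line -2261/386·x + -595/386·y + 12614/193 = 0 ∩ |CA|² = 1147041/38600]
2. C_y = 44059/3860  [line -2261/386·x + -595/386·y + 12614/193 = 0 ∩ |CA|² = 1147041/38600]
   → C = (6295/772, 44059/3860)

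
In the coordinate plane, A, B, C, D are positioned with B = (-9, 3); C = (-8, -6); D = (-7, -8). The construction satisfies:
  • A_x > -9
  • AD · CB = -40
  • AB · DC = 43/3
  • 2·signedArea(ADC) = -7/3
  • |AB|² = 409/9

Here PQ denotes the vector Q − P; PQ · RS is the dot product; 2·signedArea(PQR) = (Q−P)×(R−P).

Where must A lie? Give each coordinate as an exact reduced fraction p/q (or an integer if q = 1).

1. A_x = -8  [2·signedArea(ADC) = -7/3 ∩ AB · DC = 43/3]
2. A_y = -11/3  [2·signedArea(ADC) = -7/3 ∩ AB · DC = 43/3]
   → A = (-8, -11/3)

A = (-8, -11/3)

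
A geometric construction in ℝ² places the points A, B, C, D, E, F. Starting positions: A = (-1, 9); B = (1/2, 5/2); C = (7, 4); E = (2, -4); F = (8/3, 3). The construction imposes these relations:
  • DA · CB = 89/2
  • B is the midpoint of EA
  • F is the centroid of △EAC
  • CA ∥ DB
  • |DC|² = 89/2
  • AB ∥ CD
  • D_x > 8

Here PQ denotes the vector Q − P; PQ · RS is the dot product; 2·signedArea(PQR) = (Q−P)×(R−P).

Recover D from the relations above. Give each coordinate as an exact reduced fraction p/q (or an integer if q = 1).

1. D_x = 17/2  [CA ∥ DB ∩ AB ∥ CD]
2. D_y = -5/2  [CA ∥ DB ∩ AB ∥ CD]
   → D = (17/2, -5/2)

D = (17/2, -5/2)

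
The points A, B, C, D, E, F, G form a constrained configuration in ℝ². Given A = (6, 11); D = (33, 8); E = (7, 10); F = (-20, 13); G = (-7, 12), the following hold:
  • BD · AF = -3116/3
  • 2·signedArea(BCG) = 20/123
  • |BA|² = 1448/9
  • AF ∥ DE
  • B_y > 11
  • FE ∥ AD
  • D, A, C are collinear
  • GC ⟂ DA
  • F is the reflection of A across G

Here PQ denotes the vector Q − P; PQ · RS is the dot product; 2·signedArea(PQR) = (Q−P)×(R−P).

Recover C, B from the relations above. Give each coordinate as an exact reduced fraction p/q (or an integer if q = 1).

B = (-20/3, 35/3)
C = (-285/41, 510/41)

1. C_x = -285/41  [D, A, C are collinear ∩ GC ⟂ DA]
2. C_y = 510/41  [D, A, C are collinear ∩ GC ⟂ DA]
   → C = (-285/41, 510/41)
3. B_x = -20/3  [BD · AF = -3116/3 ∩ 2·signedArea(BCG) = 20/123]
4. B_y = 35/3  [BD · AF = -3116/3 ∩ 2·signedArea(BCG) = 20/123]
   → B = (-20/3, 35/3)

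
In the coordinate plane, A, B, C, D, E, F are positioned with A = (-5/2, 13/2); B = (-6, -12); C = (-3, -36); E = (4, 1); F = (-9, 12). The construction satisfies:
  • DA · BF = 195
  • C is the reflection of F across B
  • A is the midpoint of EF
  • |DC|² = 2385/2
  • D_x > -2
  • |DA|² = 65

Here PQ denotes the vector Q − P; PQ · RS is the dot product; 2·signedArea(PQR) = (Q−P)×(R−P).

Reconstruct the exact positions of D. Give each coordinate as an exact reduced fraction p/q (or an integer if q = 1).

D = (-3/2, -3/2)

1. D_x = -3/2  [line 3·x + -24·y + -63/2 = 0 ∩ |DA|² = 65]
2. D_y = -3/2  [line 3·x + -24·y + -63/2 = 0 ∩ |DA|² = 65]
   → D = (-3/2, -3/2)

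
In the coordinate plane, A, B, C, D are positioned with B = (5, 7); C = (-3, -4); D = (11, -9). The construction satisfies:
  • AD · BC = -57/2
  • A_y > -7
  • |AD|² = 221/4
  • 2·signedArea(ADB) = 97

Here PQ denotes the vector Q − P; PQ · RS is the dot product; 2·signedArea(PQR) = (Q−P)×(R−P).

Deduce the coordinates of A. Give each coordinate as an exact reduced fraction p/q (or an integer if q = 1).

A = (4, -13/2)

1. A_x = 4  [AD · BC = -57/2 ∩ 2·signedArea(ADB) = 97]
2. A_y = -13/2  [AD · BC = -57/2 ∩ 2·signedArea(ADB) = 97]
   → A = (4, -13/2)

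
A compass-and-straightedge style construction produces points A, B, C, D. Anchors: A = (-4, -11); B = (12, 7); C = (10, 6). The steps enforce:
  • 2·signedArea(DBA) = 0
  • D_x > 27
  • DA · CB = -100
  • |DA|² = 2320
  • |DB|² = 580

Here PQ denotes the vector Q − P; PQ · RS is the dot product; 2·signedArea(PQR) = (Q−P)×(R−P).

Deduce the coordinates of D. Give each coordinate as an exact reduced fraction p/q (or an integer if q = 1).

1. D_x = 28  [2·signedArea(DBA) = 0 ∩ DA · CB = -100]
2. D_y = 25  [2·signedArea(DBA) = 0 ∩ DA · CB = -100]
   → D = (28, 25)

D = (28, 25)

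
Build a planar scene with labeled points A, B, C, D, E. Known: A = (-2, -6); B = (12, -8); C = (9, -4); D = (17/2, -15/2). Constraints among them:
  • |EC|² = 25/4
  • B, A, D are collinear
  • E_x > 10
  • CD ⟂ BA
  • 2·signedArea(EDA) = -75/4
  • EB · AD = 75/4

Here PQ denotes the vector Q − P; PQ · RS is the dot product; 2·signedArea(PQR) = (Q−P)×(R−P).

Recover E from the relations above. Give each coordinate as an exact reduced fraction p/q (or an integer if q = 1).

E = (21/2, -6)

1. E_x = 21/2  [EB · AD = 75/4 ∩ 2·signedArea(EDA) = -75/4]
2. E_y = -6  [EB · AD = 75/4 ∩ 2·signedArea(EDA) = -75/4]
   → E = (21/2, -6)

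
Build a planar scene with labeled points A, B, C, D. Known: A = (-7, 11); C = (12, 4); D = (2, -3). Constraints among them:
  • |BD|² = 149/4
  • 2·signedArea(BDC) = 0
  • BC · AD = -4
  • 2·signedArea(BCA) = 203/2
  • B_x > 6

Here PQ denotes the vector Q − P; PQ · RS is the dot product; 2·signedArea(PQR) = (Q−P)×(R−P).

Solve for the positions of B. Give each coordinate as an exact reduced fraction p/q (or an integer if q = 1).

1. B_x = 7  [2·signedArea(BDC) = 0 ∩ 2·signedArea(BCA) = 203/2]
2. B_y = 1/2  [2·signedArea(BDC) = 0 ∩ 2·signedArea(BCA) = 203/2]
   → B = (7, 1/2)

B = (7, 1/2)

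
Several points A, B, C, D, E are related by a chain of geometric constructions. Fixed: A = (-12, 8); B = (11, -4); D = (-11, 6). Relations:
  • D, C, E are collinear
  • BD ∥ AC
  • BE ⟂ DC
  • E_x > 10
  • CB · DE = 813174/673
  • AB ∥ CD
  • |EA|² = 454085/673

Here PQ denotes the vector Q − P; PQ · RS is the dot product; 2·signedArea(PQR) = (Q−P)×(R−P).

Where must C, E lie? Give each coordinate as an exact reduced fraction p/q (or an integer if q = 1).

C = (-34, 18)
E = (6995/673, -3474/673)

1. C_x = -34  [AB ∥ CD ∩ BD ∥ AC]
2. C_y = 18  [AB ∥ CD ∩ BD ∥ AC]
   → C = (-34, 18)
3. E_x = 6995/673  [D, C, E are collinear ∩ BE ⟂ DC]
4. E_y = -3474/673  [D, C, E are collinear ∩ BE ⟂ DC]
   → E = (6995/673, -3474/673)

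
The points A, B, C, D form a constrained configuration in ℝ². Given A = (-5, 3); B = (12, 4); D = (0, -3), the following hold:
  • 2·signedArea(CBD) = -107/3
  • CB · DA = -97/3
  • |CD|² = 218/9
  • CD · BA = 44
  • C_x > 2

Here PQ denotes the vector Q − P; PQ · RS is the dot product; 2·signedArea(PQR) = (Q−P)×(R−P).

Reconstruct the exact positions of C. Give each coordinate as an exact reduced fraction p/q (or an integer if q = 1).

C = (7/3, 4/3)

1. C_x = 7/3  [2·signedArea(CBD) = -107/3 ∩ CD · BA = 44]
2. C_y = 4/3  [2·signedArea(CBD) = -107/3 ∩ CD · BA = 44]
   → C = (7/3, 4/3)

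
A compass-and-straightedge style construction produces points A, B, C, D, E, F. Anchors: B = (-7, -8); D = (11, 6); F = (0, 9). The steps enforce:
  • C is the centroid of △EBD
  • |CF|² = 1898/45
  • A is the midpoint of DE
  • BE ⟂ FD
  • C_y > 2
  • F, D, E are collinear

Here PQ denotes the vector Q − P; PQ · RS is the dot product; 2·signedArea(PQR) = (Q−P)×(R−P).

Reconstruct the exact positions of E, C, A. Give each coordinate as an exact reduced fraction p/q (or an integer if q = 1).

1. E_x = -11/5  [F, D, E are collinear ∩ BE ⟂ FD]
2. E_y = 48/5  [F, D, E are collinear ∩ BE ⟂ FD]
   → E = (-11/5, 48/5)
3. C_x = 3/5  [C is the centroid of △EBD]
4. C_y = 38/15  [C is the centroid of △EBD]
   → C = (3/5, 38/15)
5. A_x = 22/5  [A is the midpoint of DE]
6. A_y = 39/5  [A is the midpoint of DE]
   → A = (22/5, 39/5)

A = (22/5, 39/5)
C = (3/5, 38/15)
E = (-11/5, 48/5)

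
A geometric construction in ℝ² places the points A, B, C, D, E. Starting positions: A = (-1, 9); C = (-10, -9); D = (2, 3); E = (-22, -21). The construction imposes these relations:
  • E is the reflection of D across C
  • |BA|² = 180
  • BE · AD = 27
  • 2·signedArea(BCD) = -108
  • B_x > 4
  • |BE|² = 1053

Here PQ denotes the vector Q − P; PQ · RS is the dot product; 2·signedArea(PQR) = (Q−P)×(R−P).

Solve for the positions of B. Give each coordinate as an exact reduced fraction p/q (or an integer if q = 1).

B = (5, -3)

1. B_x = 5  [2·signedArea(BCD) = -108 ∩ BE · AD = 27]
2. B_y = -3  [2·signedArea(BCD) = -108 ∩ BE · AD = 27]
   → B = (5, -3)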